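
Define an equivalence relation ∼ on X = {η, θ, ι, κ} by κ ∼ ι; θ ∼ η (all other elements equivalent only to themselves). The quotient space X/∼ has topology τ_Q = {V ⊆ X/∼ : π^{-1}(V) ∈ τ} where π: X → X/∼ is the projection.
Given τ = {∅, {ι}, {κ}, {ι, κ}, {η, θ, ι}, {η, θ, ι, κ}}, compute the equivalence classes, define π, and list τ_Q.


X/∼ = {[η=θ], [ι=κ]}; |τ_Q| = 3.

Equivalence classes: [η=θ], [ι=κ].
Quotient map π: X → X/∼ sends η ↦ [η=θ], θ ↦ [η=θ], ι ↦ [ι=κ], κ ↦ [ι=κ].
For each subset V ⊆ X/∼, compute π^{-1}(V) ⊆ X and check whether π^{-1}(V) ∈ τ. V is open in τ_Q iff π^{-1}(V) ∈ τ.
  V = {}: π^{-1}(V) = ∅ ∈ τ ✓.
  V = {[η=θ]}: π^{-1}(V) = {η, θ} ∉ τ ✗.
  V = {[ι=κ]}: π^{-1}(V) = {ι, κ} ∈ τ ✓.
  V = {[η=θ], [ι=κ]}: π^{-1}(V) = {η, θ, ι, κ} ∈ τ ✓.
Open sets in the quotient: τ_Q = {{}, {[ι=κ]}, {[η=θ], [ι=κ]}} (3 elements).


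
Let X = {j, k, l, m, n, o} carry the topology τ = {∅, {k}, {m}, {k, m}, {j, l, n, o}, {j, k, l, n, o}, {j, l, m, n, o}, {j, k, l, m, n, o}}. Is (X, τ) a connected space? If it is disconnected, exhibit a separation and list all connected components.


(X, τ) is disconnected; components = [{k}, {m}, {j, l, n, o}].

Find clopen sets (U ∈ τ with X ∖ U ∈ τ):
  U = ∅, X ∖ U = {j, k, l, m, n, o} — both open, so U is clopen.
  U = {k}, X ∖ U = {j, l, m, n, o} — both open, so U is clopen.
  U = {m}, X ∖ U = {j, k, l, n, o} — both open, so U is clopen.
  U = {k, m}, X ∖ U = {j, l, n, o} — both open, so U is clopen.
  U = {j, l, n, o}, X ∖ U = {k, m} — both open, so U is clopen.
  U = {j, k, l, n, o}, X ∖ U = {m} — both open, so U is clopen.
  U = {j, l, m, n, o}, X ∖ U = {k} — both open, so U is clopen.
  U = {j, k, l, m, n, o}, X ∖ U = ∅ — both open, so U is clopen.
Nontrivial clopen(s) exist: e.g. {j, k, l, n, o}. So (X, τ) is disconnected.
Compute connected components by grouping points that agree on all clopens:
  component: {k}
  component: {m}
  component: {j, l, n, o}


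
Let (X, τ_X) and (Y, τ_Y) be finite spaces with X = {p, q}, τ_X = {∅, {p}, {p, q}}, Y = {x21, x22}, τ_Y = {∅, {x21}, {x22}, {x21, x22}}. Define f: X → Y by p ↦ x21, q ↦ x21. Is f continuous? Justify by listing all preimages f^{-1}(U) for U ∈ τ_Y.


f IS continuous.

Compute f^{-1}(U) for each U ∈ τ_Y:
  U = ∅: f^{-1}(U) = ∅ ∈ τ_X ✓.
  U = {x21}: f^{-1}(U) = {p, q} ∈ τ_X ✓.
  U = {x22}: f^{-1}(U) = ∅ ∈ τ_X ✓.
  U = {x21, x22}: f^{-1}(U) = {p, q} ∈ τ_X ✓.
Every preimage lies in τ_X, so f IS continuous.


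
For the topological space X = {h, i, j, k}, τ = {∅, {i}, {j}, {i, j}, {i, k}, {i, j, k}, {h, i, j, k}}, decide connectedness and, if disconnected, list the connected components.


(X, τ) is connected.

Find clopen sets (U ∈ τ with X ∖ U ∈ τ):
  U = ∅, X ∖ U = {h, i, j, k} — both open, so U is clopen.
  U = {h, i, j, k}, X ∖ U = ∅ — both open, so U is clopen.
Only trivial clopens (∅ and X) exist, so (X, τ) is connected.
Compute connected components by grouping points that agree on all clopens:
  component: {h, i, j, k}


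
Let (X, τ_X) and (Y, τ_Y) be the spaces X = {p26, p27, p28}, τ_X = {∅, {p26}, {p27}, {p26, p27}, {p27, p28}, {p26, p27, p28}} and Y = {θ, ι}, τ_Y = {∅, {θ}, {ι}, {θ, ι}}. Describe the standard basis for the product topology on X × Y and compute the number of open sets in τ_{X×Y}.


Basis B = {∅ × ∅, {p26} × {θ}, {p26} × {ι}, {p27} × {θ}, {p27} × {ι}, {p26} × {θ, ι}, {p26, p27} × {θ}, {p26, p27} × {ι}, {p27} × {θ, ι}, {p27, p28} × {θ}, {p27, p28} × {ι}, {p26, p27, p28} × {θ}, {p26, p27, p28} × {ι}, {p26, p27} × {θ, ι}, {p27, p28} × {θ, ι}, {p26, p27, p28} × {θ, ι}}; |τ_{X×Y}| = 36.

Enumerate products U × V with U ∈ τ_X, V ∈ τ_Y (deduplicated):
  ∅ × ∅ = {} (∅)
  {p26} × {θ} = {(p26,θ)}
  {p26} × {ι} = {(p26,ι)}
  {p27} × {θ} = {(p27,θ)}
  {p27} × {ι} = {(p27,ι)}
  {p26} × {θ, ι} = {(p26,θ), (p26,ι)}
  {p26, p27} × {θ} = {(p26,θ), (p27,θ)}
  {p26, p27} × {ι} = {(p26,ι), (p27,ι)}
  {p27} × {θ, ι} = {(p27,θ), (p27,ι)}
  {p27, p28} × {θ} = {(p27,θ), (p28,θ)}
  {p27, p28} × {ι} = {(p27,ι), (p28,ι)}
  {p26, p27, p28} × {θ} = {(p26,θ), (p27,θ), (p28,θ)}
  {p26, p27, p28} × {ι} = {(p26,ι), (p27,ι), (p28,ι)}
  {p26, p27} × {θ, ι} = {(p26,θ), (p26,ι), (p27,θ), (p27,ι)}
  {p27, p28} × {θ, ι} = {(p27,θ), (p27,ι), (p28,θ), (p28,ι)}
  {p26, p27, p28} × {θ, ι} = {(p26,θ), (p26,ι), (p27,θ), (p27,ι), (p28,θ), (p28,ι)}
These 16 distinct sets form the basis B.
Close under arbitrary unions to get τ_{X×Y}; counting gives |τ_{X×Y}| = 36.


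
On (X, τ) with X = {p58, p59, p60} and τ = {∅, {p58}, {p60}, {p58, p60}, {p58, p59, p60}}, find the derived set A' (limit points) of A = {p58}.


A' = {p59}

For each x ∈ X, list the open sets U ∈ τ with x ∈ U, then check whether U ∩ (A ∖ {x}) ≠ ∅ for every such U.
  x = p58: open {p58} ∋ x has {p58} ∩ (A ∖ {p58}) = ∅, so x is NOT a limit point.
  x = p59: opens ∋ x are {p58, p59, p60}; each meets A ∖ {p59}, so x IS a limit point.
  x = p60: open {p60} ∋ x has {p60} ∩ (A ∖ {p60}) = ∅, so x is NOT a limit point.
Collecting: A' = {p59}.


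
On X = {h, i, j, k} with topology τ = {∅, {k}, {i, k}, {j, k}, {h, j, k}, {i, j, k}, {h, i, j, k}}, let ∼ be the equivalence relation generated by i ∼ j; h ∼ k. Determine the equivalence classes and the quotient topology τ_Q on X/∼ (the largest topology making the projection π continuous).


X/∼ = {[h=k], [i=j]}; |τ_Q| = 2.

Equivalence classes: [h=k], [i=j].
Quotient map π: X → X/∼ sends h ↦ [h=k], i ↦ [i=j], j ↦ [i=j], k ↦ [h=k].
For each subset V ⊆ X/∼, compute π^{-1}(V) ⊆ X and check whether π^{-1}(V) ∈ τ. V is open in τ_Q iff π^{-1}(V) ∈ τ.
  V = {}: π^{-1}(V) = ∅ ∈ τ ✓.
  V = {[h=k]}: π^{-1}(V) = {h, k} ∉ τ ✗.
  V = {[i=j]}: π^{-1}(V) = {i, j} ∉ τ ✗.
  V = {[h=k], [i=j]}: π^{-1}(V) = {h, i, j, k} ∈ τ ✓.
Open sets in the quotient: τ_Q = {{}, {[h=k], [i=j]}} (2 elements).


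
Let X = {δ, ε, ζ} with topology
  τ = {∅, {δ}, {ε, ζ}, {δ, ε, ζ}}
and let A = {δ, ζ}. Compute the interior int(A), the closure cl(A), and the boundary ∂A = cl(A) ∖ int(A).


int(A) = {δ}, cl(A) = {δ, ε, ζ}, ∂A = {ε, ζ}.

Closed sets in (X, τ) are complements of opens:
  closed(X, τ) = {∅, {δ}, {ε, ζ}, {δ, ε, ζ}}.
int(A) = ⋃ {U ∈ τ : U ⊆ A}. Opens contained in A: ∅, {δ}.
Taking the union of these: int(A) = {δ}.
cl(A) = ⋂ {C closed : A ⊆ C}. Closed sets containing A: {δ, ε, ζ}.
Intersecting these: cl(A) = {δ, ε, ζ}.
∂A = cl(A) ∖ int(A) = {δ, ε, ζ} ∖ {δ} = {ε, ζ}.


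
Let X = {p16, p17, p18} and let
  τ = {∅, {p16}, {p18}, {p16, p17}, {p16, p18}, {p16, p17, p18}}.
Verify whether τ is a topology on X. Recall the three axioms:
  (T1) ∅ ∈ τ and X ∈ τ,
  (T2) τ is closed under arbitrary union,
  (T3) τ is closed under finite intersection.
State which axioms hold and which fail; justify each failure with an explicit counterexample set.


τ IS a topology on X.

Axiom (T1): ∅ ∈ τ? Yes; X ∈ τ? Yes.
Axiom (T2/T3): check pairwise unions and intersections of members of τ.
All pairwise intersections and unions checked — each lies in τ. Therefore τ satisfies (T1), (T2), (T3): it IS a topology on X.


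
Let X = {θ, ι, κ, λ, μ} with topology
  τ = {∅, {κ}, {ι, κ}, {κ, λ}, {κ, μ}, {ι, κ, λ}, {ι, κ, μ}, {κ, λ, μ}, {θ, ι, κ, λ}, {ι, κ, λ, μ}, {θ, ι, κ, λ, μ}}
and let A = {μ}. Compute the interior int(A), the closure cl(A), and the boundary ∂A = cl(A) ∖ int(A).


int(A) = ∅, cl(A) = {μ}, ∂A = {μ}.

Closed sets in (X, τ) are complements of opens:
  closed(X, τ) = {∅, {θ}, {μ}, {θ, ι}, {θ, λ}, {θ, μ}, {θ, ι, λ}, {θ, ι, μ}, {θ, λ, μ}, {θ, ι, λ, μ}, {θ, ι, κ, λ, μ}}.
int(A) = ⋃ {U ∈ τ : U ⊆ A}. Opens contained in A: ∅.
Taking the union of these: int(A) = ∅.
cl(A) = ⋂ {C closed : A ⊆ C}. Closed sets containing A: {μ}, {θ, μ}, {θ, ι, μ}, {θ, λ, μ}, {θ, ι, λ, μ}, {θ, ι, κ, λ, μ}.
Intersecting these: cl(A) = {μ}.
∂A = cl(A) ∖ int(A) = {μ} ∖ ∅ = {μ}.


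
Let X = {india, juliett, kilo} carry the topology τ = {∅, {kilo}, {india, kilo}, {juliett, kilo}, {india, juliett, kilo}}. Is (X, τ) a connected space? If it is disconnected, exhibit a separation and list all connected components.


(X, τ) is connected.

Find clopen sets (U ∈ τ with X ∖ U ∈ τ):
  U = ∅, X ∖ U = {india, juliett, kilo} — both open, so U is clopen.
  U = {india, juliett, kilo}, X ∖ U = ∅ — both open, so U is clopen.
Only trivial clopens (∅ and X) exist, so (X, τ) is connected.
Compute connected components by grouping points that agree on all clopens:
  component: {india, juliett, kilo}


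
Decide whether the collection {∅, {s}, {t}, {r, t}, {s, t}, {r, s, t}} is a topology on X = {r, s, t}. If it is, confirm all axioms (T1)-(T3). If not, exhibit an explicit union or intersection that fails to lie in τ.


τ IS a topology on X.

Axiom (T1): ∅ ∈ τ? Yes; X ∈ τ? Yes.
Axiom (T2/T3): check pairwise unions and intersections of members of τ.
All pairwise intersections and unions checked — each lies in τ. Therefore τ satisfies (T1), (T2), (T3): it IS a topology on X.


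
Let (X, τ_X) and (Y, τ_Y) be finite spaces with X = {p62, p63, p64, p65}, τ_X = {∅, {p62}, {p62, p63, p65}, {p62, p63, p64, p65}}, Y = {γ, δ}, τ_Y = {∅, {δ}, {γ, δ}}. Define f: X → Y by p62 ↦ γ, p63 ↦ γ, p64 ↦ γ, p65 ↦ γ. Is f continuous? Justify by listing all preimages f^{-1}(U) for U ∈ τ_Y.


f IS continuous.

Compute f^{-1}(U) for each U ∈ τ_Y:
  U = ∅: f^{-1}(U) = ∅ ∈ τ_X ✓.
  U = {δ}: f^{-1}(U) = ∅ ∈ τ_X ✓.
  U = {γ, δ}: f^{-1}(U) = {p62, p63, p64, p65} ∈ τ_X ✓.
Every preimage lies in τ_X, so f IS continuous.


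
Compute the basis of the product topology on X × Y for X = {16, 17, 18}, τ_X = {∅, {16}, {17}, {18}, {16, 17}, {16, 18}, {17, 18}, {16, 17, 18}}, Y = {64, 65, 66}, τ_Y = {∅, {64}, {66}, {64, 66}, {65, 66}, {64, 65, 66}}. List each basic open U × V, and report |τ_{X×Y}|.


Basis B = {∅ × ∅, {16} × {64}, {16} × {66}, {17} × {64}, {17} × {66}, {18} × {64}, {18} × {66}, {16} × {64, 66}, {16, 17} × {64}, {16, 18} × {64}, {16} × {65, 66}, {16, 17} × {66}, {16, 18} × {66}, {17} × {64, 66}, {17, 18} × {64}, {17} × {65, 66}, {17, 18} × {66}, {18} × {64, 66}, {18} × {65, 66}, {16} × {64, 65, 66}, {16, 17, 18} × {64}, {16, 17, 18} × {66}, {17} × {64, 65, 66}, {18} × {64, 65, 66}, {16, 17} × {64, 66}, {16, 18} × {64, 66}, {16, 17} × {65, 66}, {16, 18} × {65, 66}, {17, 18} × {64, 66}, {17, 18} × {65, 66}, {16, 17} × {64, 65, 66}, {16, 18} × {64, 65, 66}, {16, 17, 18} × {64, 66}, {16, 17, 18} × {65, 66}, {17, 18} × {64, 65, 66}, {16, 17, 18} × {64, 65, 66}}; |τ_{X×Y}| = 216.

Enumerate products U × V with U ∈ τ_X, V ∈ τ_Y (deduplicated):
  ∅ × ∅ = {} (∅)
  {16} × {64} = {(16,64)}
  {16} × {66} = {(16,66)}
  {17} × {64} = {(17,64)}
  {17} × {66} = {(17,66)}
  {18} × {64} = {(18,64)}
  {18} × {66} = {(18,66)}
  {16} × {64, 66} = {(16,64), (16,66)}
  {16, 17} × {64} = {(16,64), (17,64)}
  {16, 18} × {64} = {(16,64), (18,64)}
  {16} × {65, 66} = {(16,65), (16,66)}
  {16, 17} × {66} = {(16,66), (17,66)}
  {16, 18} × {66} = {(16,66), (18,66)}
  {17} × {64, 66} = {(17,64), (17,66)}
  {17, 18} × {64} = {(17,64), (18,64)}
  {17} × {65, 66} = {(17,65), (17,66)}
  {17, 18} × {66} = {(17,66), (18,66)}
  {18} × {64, 66} = {(18,64), (18,66)}
  {18} × {65, 66} = {(18,65), (18,66)}
  {16} × {64, 65, 66} = {(16,64), (16,65), (16,66)}
  {16, 17, 18} × {64} = {(16,64), (17,64), (18,64)}
  {16, 17, 18} × {66} = {(16,66), (17,66), (18,66)}
  {17} × {64, 65, 66} = {(17,64), (17,65), (17,66)}
  {18} × {64, 65, 66} = {(18,64), (18,65), (18,66)}
  {16, 17} × {64, 66} = {(16,64), (16,66), (17,64), (17,66)}
  {16, 18} × {64, 66} = {(16,64), (16,66), (18,64), (18,66)}
  {16, 17} × {65, 66} = {(16,65), (16,66), (17,65), (17,66)}
  {16, 18} × {65, 66} = {(16,65), (16,66), (18,65), (18,66)}
  {17, 18} × {64, 66} = {(17,64), (17,66), (18,64), (18,66)}
  {17, 18} × {65, 66} = {(17,65), (17,66), (18,65), (18,66)}
  {16, 17} × {64, 65, 66} = {(16,64), (16,65), (16,66), (17,64), (17,65), (17,66)}
  {16, 18} × {64, 65, 66} = {(16,64), (16,65), (16,66), (18,64), (18,65), (18,66)}
  {16, 17, 18} × {64, 66} = {(16,64), (16,66), (17,64), (17,66), (18,64), (18,66)}
  {16, 17, 18} × {65, 66} = {(16,65), (16,66), (17,65), (17,66), (18,65), (18,66)}
  {17, 18} × {64, 65, 66} = {(17,64), (17,65), (17,66), (18,64), (18,65), (18,66)}
  {16, 17, 18} × {64, 65, 66} = {(16,64), (16,65), (16,66), (17,64), (17,65), (17,66), (18,64), (18,65), (18,66)}
These 36 distinct sets form the basis B.
Close under arbitrary unions to get τ_{X×Y}; counting gives |τ_{X×Y}| = 216.


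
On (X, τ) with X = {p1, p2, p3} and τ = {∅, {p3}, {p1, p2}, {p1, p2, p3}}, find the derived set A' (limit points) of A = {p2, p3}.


A' = {p1}

For each x ∈ X, list the open sets U ∈ τ with x ∈ U, then check whether U ∩ (A ∖ {x}) ≠ ∅ for every such U.
  x = p1: opens ∋ x are {p1, p2}, {p1, p2, p3}; each meets A ∖ {p1}, so x IS a limit point.
  x = p2: open {p1, p2} ∋ x has {p1, p2} ∩ (A ∖ {p2}) = ∅, so x is NOT a limit point.
  x = p3: open {p3} ∋ x has {p3} ∩ (A ∖ {p3}) = ∅, so x is NOT a limit point.
Collecting: A' = {p1}.


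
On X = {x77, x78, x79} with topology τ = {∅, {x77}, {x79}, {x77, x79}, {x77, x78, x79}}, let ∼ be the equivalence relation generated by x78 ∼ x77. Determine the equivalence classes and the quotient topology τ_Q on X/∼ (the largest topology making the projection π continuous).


X/∼ = {[x77=x78], [x79]}; |τ_Q| = 3.

Equivalence classes: [x77=x78], [x79].
Quotient map π: X → X/∼ sends x77 ↦ [x77=x78], x78 ↦ [x77=x78], x79 ↦ [x79].
For each subset V ⊆ X/∼, compute π^{-1}(V) ⊆ X and check whether π^{-1}(V) ∈ τ. V is open in τ_Q iff π^{-1}(V) ∈ τ.
  V = {}: π^{-1}(V) = ∅ ∈ τ ✓.
  V = {[x77=x78]}: π^{-1}(V) = {x77, x78} ∉ τ ✗.
  V = {[x79]}: π^{-1}(V) = {x79} ∈ τ ✓.
  V = {[x77=x78], [x79]}: π^{-1}(V) = {x77, x78, x79} ∈ τ ✓.
Open sets in the quotient: τ_Q = {{}, {[x79]}, {[x77=x78], [x79]}} (3 elements).


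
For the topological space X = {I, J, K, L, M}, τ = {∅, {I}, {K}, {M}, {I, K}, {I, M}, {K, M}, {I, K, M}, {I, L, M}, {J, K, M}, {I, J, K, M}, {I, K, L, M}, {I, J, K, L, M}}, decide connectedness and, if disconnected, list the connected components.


(X, τ) is connected.

Find clopen sets (U ∈ τ with X ∖ U ∈ τ):
  U = ∅, X ∖ U = {I, J, K, L, M} — both open, so U is clopen.
  U = {I, J, K, L, M}, X ∖ U = ∅ — both open, so U is clopen.
Only trivial clopens (∅ and X) exist, so (X, τ) is connected.
Compute connected components by grouping points that agree on all clopens:
  component: {I, J, K, L, M}


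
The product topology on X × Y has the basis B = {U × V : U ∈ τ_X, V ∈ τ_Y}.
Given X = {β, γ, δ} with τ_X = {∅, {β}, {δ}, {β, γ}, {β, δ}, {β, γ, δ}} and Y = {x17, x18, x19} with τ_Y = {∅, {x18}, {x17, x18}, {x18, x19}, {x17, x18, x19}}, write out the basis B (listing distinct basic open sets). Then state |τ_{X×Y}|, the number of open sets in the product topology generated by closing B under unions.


Basis B = {∅ × ∅, {β} × {x18}, {δ} × {x18}, {β} × {x17, x18}, {β} × {x18, x19}, {β, γ} × {x18}, {β, δ} × {x18}, {δ} × {x17, x18}, {δ} × {x18, x19}, {β} × {x17, x18, x19}, {β, γ, δ} × {x18}, {δ} × {x17, x18, x19}, {β, γ} × {x17, x18}, {β, δ} × {x17, x18}, {β, γ} × {x18, x19}, {β, δ} × {x18, x19}, {β, γ} × {x17, x18, x19}, {β, δ} × {x17, x18, x19}, {β, γ, δ} × {x17, x18}, {β, γ, δ} × {x18, x19}, {β, γ, δ} × {x17, x18, x19}}; |τ_{X×Y}| = 70.

Enumerate products U × V with U ∈ τ_X, V ∈ τ_Y (deduplicated):
  ∅ × ∅ = {} (∅)
  {β} × {x18} = {(β,x18)}
  {δ} × {x18} = {(δ,x18)}
  {β} × {x17, x18} = {(β,x17), (β,x18)}
  {β} × {x18, x19} = {(β,x18), (β,x19)}
  {β, γ} × {x18} = {(β,x18), (γ,x18)}
  {β, δ} × {x18} = {(β,x18), (δ,x18)}
  {δ} × {x17, x18} = {(δ,x17), (δ,x18)}
  {δ} × {x18, x19} = {(δ,x18), (δ,x19)}
  {β} × {x17, x18, x19} = {(β,x17), (β,x18), (β,x19)}
  {β, γ, δ} × {x18} = {(β,x18), (γ,x18), (δ,x18)}
  {δ} × {x17, x18, x19} = {(δ,x17), (δ,x18), (δ,x19)}
  {β, γ} × {x17, x18} = {(β,x17), (β,x18), (γ,x17), (γ,x18)}
  {β, δ} × {x17, x18} = {(β,x17), (β,x18), (δ,x17), (δ,x18)}
  {β, γ} × {x18, x19} = {(β,x18), (β,x19), (γ,x18), (γ,x19)}
  {β, δ} × {x18, x19} = {(β,x18), (β,x19), (δ,x18), (δ,x19)}
  {β, γ} × {x17, x18, x19} = {(β,x17), (β,x18), (β,x19), (γ,x17), (γ,x18), (γ,x19)}
  {β, δ} × {x17, x18, x19} = {(β,x17), (β,x18), (β,x19), (δ,x17), (δ,x18), (δ,x19)}
  {β, γ, δ} × {x17, x18} = {(β,x17), (β,x18), (γ,x17), (γ,x18), (δ,x17), (δ,x18)}
  {β, γ, δ} × {x18, x19} = {(β,x18), (β,x19), (γ,x18), (γ,x19), (δ,x18), (δ,x19)}
  {β, γ, δ} × {x17, x18, x19} = {(β,x17), (β,x18), (β,x19), (γ,x17), (γ,x18), (γ,x19), (δ,x17), (δ,x18), (δ,x19)}
These 21 distinct sets form the basis B.
Close under arbitrary unions to get τ_{X×Y}; counting gives |τ_{X×Y}| = 70.


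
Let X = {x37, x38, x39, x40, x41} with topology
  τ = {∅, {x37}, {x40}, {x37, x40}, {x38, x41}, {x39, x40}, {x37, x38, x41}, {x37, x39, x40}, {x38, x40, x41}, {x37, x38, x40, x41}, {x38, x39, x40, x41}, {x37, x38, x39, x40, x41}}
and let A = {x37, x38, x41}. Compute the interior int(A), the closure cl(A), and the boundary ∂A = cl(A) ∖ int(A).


int(A) = {x37, x38, x41}, cl(A) = {x37, x38, x41}, ∂A = ∅.

Closed sets in (X, τ) are complements of opens:
  closed(X, τ) = {∅, {x37}, {x39}, {x37, x39}, {x38, x41}, {x39, x40}, {x37, x38, x41}, {x37, x39, x40}, {x38, x39, x41}, {x37, x38, x39, x41}, {x38, x39, x40, x41}, {x37, x38, x39, x40, x41}}.
int(A) = ⋃ {U ∈ τ : U ⊆ A}. Opens contained in A: ∅, {x37}, {x38, x41}, {x37, x38, x41}.
Taking the union of these: int(A) = {x37, x38, x41}.
cl(A) = ⋂ {C closed : A ⊆ C}. Closed sets containing A: {x37, x38, x41}, {x37, x38, x39, x41}, {x37, x38, x39, x40, x41}.
Intersecting these: cl(A) = {x37, x38, x41}.
∂A = cl(A) ∖ int(A) = {x37, x38, x41} ∖ {x37, x38, x41} = ∅.


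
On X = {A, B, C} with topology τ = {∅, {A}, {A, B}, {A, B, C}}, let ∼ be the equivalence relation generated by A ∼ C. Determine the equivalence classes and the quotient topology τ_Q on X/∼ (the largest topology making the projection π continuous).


X/∼ = {[A=C], [B]}; |τ_Q| = 2.

Equivalence classes: [A=C], [B].
Quotient map π: X → X/∼ sends A ↦ [A=C], B ↦ [B], C ↦ [A=C].
For each subset V ⊆ X/∼, compute π^{-1}(V) ⊆ X and check whether π^{-1}(V) ∈ τ. V is open in τ_Q iff π^{-1}(V) ∈ τ.
  V = {}: π^{-1}(V) = ∅ ∈ τ ✓.
  V = {[A=C]}: π^{-1}(V) = {A, C} ∉ τ ✗.
  V = {[B]}: π^{-1}(V) = {B} ∉ τ ✗.
  V = {[A=C], [B]}: π^{-1}(V) = {A, B, C} ∈ τ ✓.
Open sets in the quotient: τ_Q = {{}, {[A=C], [B]}} (2 elements).


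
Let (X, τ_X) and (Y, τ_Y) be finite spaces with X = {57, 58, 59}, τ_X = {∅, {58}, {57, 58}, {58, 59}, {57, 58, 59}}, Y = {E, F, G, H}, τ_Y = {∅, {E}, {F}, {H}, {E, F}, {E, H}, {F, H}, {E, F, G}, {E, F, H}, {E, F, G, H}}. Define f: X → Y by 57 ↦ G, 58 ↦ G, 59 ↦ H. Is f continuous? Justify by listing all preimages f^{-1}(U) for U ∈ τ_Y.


f is NOT continuous.

Compute f^{-1}(U) for each U ∈ τ_Y:
  U = ∅: f^{-1}(U) = ∅ ∈ τ_X ✓.
  U = {E}: f^{-1}(U) = ∅ ∈ τ_X ✓.
  U = {F}: f^{-1}(U) = ∅ ∈ τ_X ✓.
  U = {H}: f^{-1}(U) = {59} ∉ τ_X ✗.
  U = {E, F}: f^{-1}(U) = ∅ ∈ τ_X ✓.
  U = {E, H}: f^{-1}(U) = {59} ∉ τ_X ✗.
  U = {F, H}: f^{-1}(U) = {59} ∉ τ_X ✗.
  U = {E, F, G}: f^{-1}(U) = {57, 58} ∈ τ_X ✓.
  U = {E, F, H}: f^{-1}(U) = {59} ∉ τ_X ✗.
  U = {E, F, G, H}: f^{-1}(U) = {57, 58, 59} ∈ τ_X ✓.
Found U = {H} with f^{-1}(U) = {59} not in τ_X. Therefore f is NOT continuous.


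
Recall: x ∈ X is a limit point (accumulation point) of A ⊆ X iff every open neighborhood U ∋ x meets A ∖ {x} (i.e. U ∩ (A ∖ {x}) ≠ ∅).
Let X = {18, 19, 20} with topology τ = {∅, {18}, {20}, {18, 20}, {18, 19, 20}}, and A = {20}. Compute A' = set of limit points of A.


A' = {19}

For each x ∈ X, list the open sets U ∈ τ with x ∈ U, then check whether U ∩ (A ∖ {x}) ≠ ∅ for every such U.
  x = 18: open {18} ∋ x has {18} ∩ (A ∖ {18}) = ∅, so x is NOT a limit point.
  x = 19: opens ∋ x are {18, 19, 20}; each meets A ∖ {19}, so x IS a limit point.
  x = 20: open {20} ∋ x has {20} ∩ (A ∖ {20}) = ∅, so x is NOT a limit point.
Collecting: A' = {19}.


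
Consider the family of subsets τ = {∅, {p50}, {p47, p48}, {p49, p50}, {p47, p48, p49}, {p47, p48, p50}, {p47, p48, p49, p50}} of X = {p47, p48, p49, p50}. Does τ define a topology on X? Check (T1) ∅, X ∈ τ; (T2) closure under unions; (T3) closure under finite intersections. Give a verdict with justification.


τ is NOT a topology on X.

Axiom (T1): ∅ ∈ τ? Yes; X ∈ τ? Yes.
Axiom (T2/T3): check pairwise unions and intersections of members of τ.
Counterexample for (T3): {p49, p50} ∩ {p47, p48, p49} = {p49} ∉ τ. Therefore τ is NOT a topology.


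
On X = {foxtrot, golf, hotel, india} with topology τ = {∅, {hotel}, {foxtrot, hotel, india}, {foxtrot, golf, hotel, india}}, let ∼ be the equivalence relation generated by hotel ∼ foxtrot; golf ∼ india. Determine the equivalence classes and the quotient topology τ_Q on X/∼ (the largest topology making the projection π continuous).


X/∼ = {[foxtrot=hotel], [golf=india]}; |τ_Q| = 2.

Equivalence classes: [foxtrot=hotel], [golf=india].
Quotient map π: X → X/∼ sends foxtrot ↦ [foxtrot=hotel], golf ↦ [golf=india], hotel ↦ [foxtrot=hotel], india ↦ [golf=india].
For each subset V ⊆ X/∼, compute π^{-1}(V) ⊆ X and check whether π^{-1}(V) ∈ τ. V is open in τ_Q iff π^{-1}(V) ∈ τ.
  V = {}: π^{-1}(V) = ∅ ∈ τ ✓.
  V = {[foxtrot=hotel]}: π^{-1}(V) = {foxtrot, hotel} ∉ τ ✗.
  V = {[golf=india]}: π^{-1}(V) = {golf, india} ∉ τ ✗.
  V = {[foxtrot=hotel], [golf=india]}: π^{-1}(V) = {foxtrot, golf, hotel, india} ∈ τ ✓.
Open sets in the quotient: τ_Q = {{}, {[foxtrot=hotel], [golf=india]}} (2 elements).


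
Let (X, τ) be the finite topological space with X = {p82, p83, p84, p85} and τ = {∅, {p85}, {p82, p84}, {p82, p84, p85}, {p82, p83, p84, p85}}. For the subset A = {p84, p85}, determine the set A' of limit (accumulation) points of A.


A' = {p82, p83}

For each x ∈ X, list the open sets U ∈ τ with x ∈ U, then check whether U ∩ (A ∖ {x}) ≠ ∅ for every such U.
  x = p82: opens ∋ x are {p82, p84}, {p82, p84, p85}, {p82, p83, p84, p85}; each meets A ∖ {p82}, so x IS a limit point.
  x = p83: opens ∋ x are {p82, p83, p84, p85}; each meets A ∖ {p83}, so x IS a limit point.
  x = p84: open {p82, p84} ∋ x has {p82, p84} ∩ (A ∖ {p84}) = ∅, so x is NOT a limit point.
  x = p85: open {p85} ∋ x has {p85} ∩ (A ∖ {p85}) = ∅, so x is NOT a limit point.
Collecting: A' = {p82, p83}.


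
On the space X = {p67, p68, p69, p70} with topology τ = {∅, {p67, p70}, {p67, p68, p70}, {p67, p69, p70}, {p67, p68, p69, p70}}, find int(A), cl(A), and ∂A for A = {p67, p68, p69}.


int(A) = ∅, cl(A) = {p67, p68, p69, p70}, ∂A = {p67, p68, p69, p70}.

Closed sets in (X, τ) are complements of opens:
  closed(X, τ) = {∅, {p68}, {p69}, {p68, p69}, {p67, p68, p69, p70}}.
int(A) = ⋃ {U ∈ τ : U ⊆ A}. Opens contained in A: ∅.
Taking the union of these: int(A) = ∅.
cl(A) = ⋂ {C closed : A ⊆ C}. Closed sets containing A: {p67, p68, p69, p70}.
Intersecting these: cl(A) = {p67, p68, p69, p70}.
∂A = cl(A) ∖ int(A) = {p67, p68, p69, p70} ∖ ∅ = {p67, p68, p69, p70}.


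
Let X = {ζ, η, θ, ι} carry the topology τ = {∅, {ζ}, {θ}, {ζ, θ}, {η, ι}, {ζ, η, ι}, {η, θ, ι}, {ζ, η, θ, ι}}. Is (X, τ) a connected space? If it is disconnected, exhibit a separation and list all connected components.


(X, τ) is disconnected; components = [{ζ}, {θ}, {η, ι}].

Find clopen sets (U ∈ τ with X ∖ U ∈ τ):
  U = ∅, X ∖ U = {ζ, η, θ, ι} — both open, so U is clopen.
  U = {ζ}, X ∖ U = {η, θ, ι} — both open, so U is clopen.
  U = {θ}, X ∖ U = {ζ, η, ι} — both open, so U is clopen.
  U = {ζ, θ}, X ∖ U = {η, ι} — both open, so U is clopen.
  U = {η, ι}, X ∖ U = {ζ, θ} — both open, so U is clopen.
  U = {ζ, η, ι}, X ∖ U = {θ} — both open, so U is clopen.
  U = {η, θ, ι}, X ∖ U = {ζ} — both open, so U is clopen.
  U = {ζ, η, θ, ι}, X ∖ U = ∅ — both open, so U is clopen.
Nontrivial clopen(s) exist: e.g. {ζ, η, ι}. So (X, τ) is disconnected.
Compute connected components by grouping points that agree on all clopens:
  component: {ζ}
  component: {θ}
  component: {η, ι}


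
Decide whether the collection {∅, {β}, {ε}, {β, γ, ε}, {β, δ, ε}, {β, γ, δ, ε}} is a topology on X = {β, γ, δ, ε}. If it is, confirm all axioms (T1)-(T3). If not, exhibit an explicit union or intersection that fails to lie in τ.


τ is NOT a topology on X.

Axiom (T1): ∅ ∈ τ? Yes; X ∈ τ? Yes.
Axiom (T2/T3): check pairwise unions and intersections of members of τ.
Counterexample for (T2): {β} ∪ {ε} = {β, ε} ∉ τ. Therefore τ is NOT a topology.


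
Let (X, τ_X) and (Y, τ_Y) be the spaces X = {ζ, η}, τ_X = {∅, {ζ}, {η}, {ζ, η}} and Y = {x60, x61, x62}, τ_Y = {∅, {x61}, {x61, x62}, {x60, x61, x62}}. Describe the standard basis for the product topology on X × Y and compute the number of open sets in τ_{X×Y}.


Basis B = {∅ × ∅, {ζ} × {x61}, {η} × {x61}, {ζ} × {x61, x62}, {ζ, η} × {x61}, {η} × {x61, x62}, {ζ} × {x60, x61, x62}, {η} × {x60, x61, x62}, {ζ, η} × {x61, x62}, {ζ, η} × {x60, x61, x62}}; |τ_{X×Y}| = 16.

Enumerate products U × V with U ∈ τ_X, V ∈ τ_Y (deduplicated):
  ∅ × ∅ = {} (∅)
  {ζ} × {x61} = {(ζ,x61)}
  {η} × {x61} = {(η,x61)}
  {ζ} × {x61, x62} = {(ζ,x61), (ζ,x62)}
  {ζ, η} × {x61} = {(ζ,x61), (η,x61)}
  {η} × {x61, x62} = {(η,x61), (η,x62)}
  {ζ} × {x60, x61, x62} = {(ζ,x60), (ζ,x61), (ζ,x62)}
  {η} × {x60, x61, x62} = {(η,x60), (η,x61), (η,x62)}
  {ζ, η} × {x61, x62} = {(ζ,x61), (ζ,x62), (η,x61), (η,x62)}
  {ζ, η} × {x60, x61, x62} = {(ζ,x60), (ζ,x61), (ζ,x62), (η,x60), (η,x61), (η,x62)}
These 10 distinct sets form the basis B.
Close under arbitrary unions to get τ_{X×Y}; counting gives |τ_{X×Y}| = 16.


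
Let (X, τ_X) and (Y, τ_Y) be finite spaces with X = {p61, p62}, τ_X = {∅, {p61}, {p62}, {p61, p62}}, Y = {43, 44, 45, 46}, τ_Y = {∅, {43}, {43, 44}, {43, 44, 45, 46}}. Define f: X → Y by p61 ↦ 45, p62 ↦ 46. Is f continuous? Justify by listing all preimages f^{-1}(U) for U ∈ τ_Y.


f IS continuous.

Compute f^{-1}(U) for each U ∈ τ_Y:
  U = ∅: f^{-1}(U) = ∅ ∈ τ_X ✓.
  U = {43}: f^{-1}(U) = ∅ ∈ τ_X ✓.
  U = {43, 44}: f^{-1}(U) = ∅ ∈ τ_X ✓.
  U = {43, 44, 45, 46}: f^{-1}(U) = {p61, p62} ∈ τ_X ✓.
Every preimage lies in τ_X, so f IS continuous.


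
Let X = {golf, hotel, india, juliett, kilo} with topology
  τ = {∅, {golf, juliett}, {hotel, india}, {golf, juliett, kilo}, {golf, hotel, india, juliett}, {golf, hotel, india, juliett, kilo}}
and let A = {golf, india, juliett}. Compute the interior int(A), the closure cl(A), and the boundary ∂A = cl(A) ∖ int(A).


int(A) = {golf, juliett}, cl(A) = {golf, hotel, india, juliett, kilo}, ∂A = {hotel, india, kilo}.

Closed sets in (X, τ) are complements of opens:
  closed(X, τ) = {∅, {kilo}, {hotel, india}, {golf, juliett, kilo}, {hotel, india, kilo}, {golf, hotel, india, juliett, kilo}}.
int(A) = ⋃ {U ∈ τ : U ⊆ A}. Opens contained in A: ∅, {golf, juliett}.
Taking the union of these: int(A) = {golf, juliett}.
cl(A) = ⋂ {C closed : A ⊆ C}. Closed sets containing A: {golf, hotel, india, juliett, kilo}.
Intersecting these: cl(A) = {golf, hotel, india, juliett, kilo}.
∂A = cl(A) ∖ int(A) = {golf, hotel, india, juliett, kilo} ∖ {golf, juliett} = {hotel, india, kilo}.


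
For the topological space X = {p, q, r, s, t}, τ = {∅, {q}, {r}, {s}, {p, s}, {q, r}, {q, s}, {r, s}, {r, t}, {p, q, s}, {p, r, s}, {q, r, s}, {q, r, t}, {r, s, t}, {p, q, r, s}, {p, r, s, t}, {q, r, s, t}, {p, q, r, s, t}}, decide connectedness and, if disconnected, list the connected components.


(X, τ) is disconnected; components = [{q}, {p, s}, {r, t}].

Find clopen sets (U ∈ τ with X ∖ U ∈ τ):
  U = ∅, X ∖ U = {p, q, r, s, t} — both open, so U is clopen.
  U = {q}, X ∖ U = {p, r, s, t} — both open, so U is clopen.
  U = {p, s}, X ∖ U = {q, r, t} — both open, so U is clopen.
  U = {r, t}, X ∖ U = {p, q, s} — both open, so U is clopen.
  U = {p, q, s}, X ∖ U = {r, t} — both open, so U is clopen.
  U = {q, r, t}, X ∖ U = {p, s} — both open, so U is clopen.
  U = {p, r, s, t}, X ∖ U = {q} — both open, so U is clopen.
  U = {p, q, r, s, t}, X ∖ U = ∅ — both open, so U is clopen.
Nontrivial clopen(s) exist: e.g. {q}. So (X, τ) is disconnected.
Compute connected components by grouping points that agree on all clopens:
  component: {q}
  component: {p, s}
  component: {r, t}


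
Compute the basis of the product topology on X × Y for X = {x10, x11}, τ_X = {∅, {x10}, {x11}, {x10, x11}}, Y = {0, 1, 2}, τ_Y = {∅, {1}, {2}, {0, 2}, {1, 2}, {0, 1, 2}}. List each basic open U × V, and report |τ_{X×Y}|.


Basis B = {∅ × ∅, {x10} × {1}, {x10} × {2}, {x11} × {1}, {x11} × {2}, {x10} × {0, 2}, {x10} × {1, 2}, {x10, x11} × {1}, {x10, x11} × {2}, {x11} × {0, 2}, {x11} × {1, 2}, {x10} × {0, 1, 2}, {x11} × {0, 1, 2}, {x10, x11} × {0, 2}, {x10, x11} × {1, 2}, {x10, x11} × {0, 1, 2}}; |τ_{X×Y}| = 36.

Enumerate products U × V with U ∈ τ_X, V ∈ τ_Y (deduplicated):
  ∅ × ∅ = {} (∅)
  {x10} × {1} = {(x10,1)}
  {x10} × {2} = {(x10,2)}
  {x11} × {1} = {(x11,1)}
  {x11} × {2} = {(x11,2)}
  {x10} × {0, 2} = {(x10,0), (x10,2)}
  {x10} × {1, 2} = {(x10,1), (x10,2)}
  {x10, x11} × {1} = {(x10,1), (x11,1)}
  {x10, x11} × {2} = {(x10,2), (x11,2)}
  {x11} × {0, 2} = {(x11,0), (x11,2)}
  {x11} × {1, 2} = {(x11,1), (x11,2)}
  {x10} × {0, 1, 2} = {(x10,0), (x10,1), (x10,2)}
  {x11} × {0, 1, 2} = {(x11,0), (x11,1), (x11,2)}
  {x10, x11} × {0, 2} = {(x10,0), (x10,2), (x11,0), (x11,2)}
  {x10, x11} × {1, 2} = {(x10,1), (x10,2), (x11,1), (x11,2)}
  {x10, x11} × {0, 1, 2} = {(x10,0), (x10,1), (x10,2), (x11,0), (x11,1), (x11,2)}
These 16 distinct sets form the basis B.
Close under arbitrary unions to get τ_{X×Y}; counting gives |τ_{X×Y}| = 36.


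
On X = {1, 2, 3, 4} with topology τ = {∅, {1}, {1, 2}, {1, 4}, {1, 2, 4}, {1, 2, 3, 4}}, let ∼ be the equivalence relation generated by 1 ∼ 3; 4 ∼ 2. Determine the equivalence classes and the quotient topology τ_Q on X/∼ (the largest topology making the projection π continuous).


X/∼ = {[1=3], [2=4]}; |τ_Q| = 2.

Equivalence classes: [1=3], [2=4].
Quotient map π: X → X/∼ sends 1 ↦ [1=3], 2 ↦ [2=4], 3 ↦ [1=3], 4 ↦ [2=4].
For each subset V ⊆ X/∼, compute π^{-1}(V) ⊆ X and check whether π^{-1}(V) ∈ τ. V is open in τ_Q iff π^{-1}(V) ∈ τ.
  V = {}: π^{-1}(V) = ∅ ∈ τ ✓.
  V = {[1=3]}: π^{-1}(V) = {1, 3} ∉ τ ✗.
  V = {[2=4]}: π^{-1}(V) = {2, 4} ∉ τ ✗.
  V = {[1=3], [2=4]}: π^{-1}(V) = {1, 2, 3, 4} ∈ τ ✓.
Open sets in the quotient: τ_Q = {{}, {[1=3], [2=4]}} (2 elements).


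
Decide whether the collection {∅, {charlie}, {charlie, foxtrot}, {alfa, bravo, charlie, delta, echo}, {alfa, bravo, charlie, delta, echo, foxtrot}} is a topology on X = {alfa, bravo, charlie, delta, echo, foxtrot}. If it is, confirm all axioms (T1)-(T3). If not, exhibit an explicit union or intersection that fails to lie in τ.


τ IS a topology on X.

Axiom (T1): ∅ ∈ τ? Yes; X ∈ τ? Yes.
Axiom (T2/T3): check pairwise unions and intersections of members of τ.
All pairwise intersections and unions checked — each lies in τ. Therefore τ satisfies (T1), (T2), (T3): it IS a topology on X.


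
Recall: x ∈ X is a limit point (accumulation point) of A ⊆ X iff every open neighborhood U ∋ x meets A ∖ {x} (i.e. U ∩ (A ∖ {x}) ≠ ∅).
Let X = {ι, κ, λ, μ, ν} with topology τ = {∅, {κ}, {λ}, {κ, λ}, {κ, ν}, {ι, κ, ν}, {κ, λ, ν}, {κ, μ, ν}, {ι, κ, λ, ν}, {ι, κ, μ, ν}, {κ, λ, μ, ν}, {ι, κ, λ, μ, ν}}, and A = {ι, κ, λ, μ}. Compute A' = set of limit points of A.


A' = {ι, μ, ν}

For each x ∈ X, list the open sets U ∈ τ with x ∈ U, then check whether U ∩ (A ∖ {x}) ≠ ∅ for every such U.
  x = ι: opens ∋ x are {ι, κ, ν}, {ι, κ, λ, ν}, {ι, κ, μ, ν}, {ι, κ, λ, μ, ν}; each meets A ∖ {ι}, so x IS a limit point.
  x = κ: open {κ} ∋ x has {κ} ∩ (A ∖ {κ}) = ∅, so x is NOT a limit point.
  x = λ: open {λ} ∋ x has {λ} ∩ (A ∖ {λ}) = ∅, so x is NOT a limit point.
  x = μ: opens ∋ x are {κ, μ, ν}, {ι, κ, μ, ν}, {κ, λ, μ, ν}, {ι, κ, λ, μ, ν}; each meets A ∖ {μ}, so x IS a limit point.
  x = ν: opens ∋ x are {κ, ν}, {ι, κ, ν}, {κ, λ, ν}, {κ, μ, ν}, {ι, κ, λ, ν}, {ι, κ, μ, ν}, {κ, λ, μ, ν}, {ι, κ, λ, μ, ν}; each meets A ∖ {ν}, so x IS a limit point.
Collecting: A' = {ι, μ, ν}.


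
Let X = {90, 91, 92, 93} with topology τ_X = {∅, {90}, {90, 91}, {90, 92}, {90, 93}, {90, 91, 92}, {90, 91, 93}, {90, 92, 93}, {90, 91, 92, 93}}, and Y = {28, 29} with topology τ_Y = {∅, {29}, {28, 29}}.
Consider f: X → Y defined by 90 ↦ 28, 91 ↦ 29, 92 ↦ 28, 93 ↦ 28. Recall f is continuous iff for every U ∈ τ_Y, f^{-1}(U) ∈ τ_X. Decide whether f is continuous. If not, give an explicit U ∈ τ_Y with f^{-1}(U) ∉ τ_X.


f is NOT continuous.

Compute f^{-1}(U) for each U ∈ τ_Y:
  U = ∅: f^{-1}(U) = ∅ ∈ τ_X ✓.
  U = {29}: f^{-1}(U) = {91} ∉ τ_X ✗.
  U = {28, 29}: f^{-1}(U) = {90, 91, 92, 93} ∈ τ_X ✓.
Found U = {29} with f^{-1}(U) = {91} not in τ_X. Therefore f is NOT continuous.


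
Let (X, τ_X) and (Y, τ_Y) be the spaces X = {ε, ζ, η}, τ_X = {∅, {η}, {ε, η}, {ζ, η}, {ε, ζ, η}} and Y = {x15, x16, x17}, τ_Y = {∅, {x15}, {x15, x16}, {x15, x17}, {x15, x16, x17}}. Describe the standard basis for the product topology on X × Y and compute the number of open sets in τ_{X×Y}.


Basis B = {∅ × ∅, {η} × {x15}, {ε, η} × {x15}, {ζ, η} × {x15}, {η} × {x15, x16}, {η} × {x15, x17}, {ε, ζ, η} × {x15}, {η} × {x15, x16, x17}, {ε, η} × {x15, x16}, {ε, η} × {x15, x17}, {ζ, η} × {x15, x16}, {ζ, η} × {x15, x17}, {ε, η} × {x15, x16, x17}, {ε, ζ, η} × {x15, x16}, {ε, ζ, η} × {x15, x17}, {ζ, η} × {x15, x16, x17}, {ε, ζ, η} × {x15, x16, x17}}; |τ_{X×Y}| = 48.

Enumerate products U × V with U ∈ τ_X, V ∈ τ_Y (deduplicated):
  ∅ × ∅ = {} (∅)
  {η} × {x15} = {(η,x15)}
  {ε, η} × {x15} = {(ε,x15), (η,x15)}
  {ζ, η} × {x15} = {(ζ,x15), (η,x15)}
  {η} × {x15, x16} = {(η,x15), (η,x16)}
  {η} × {x15, x17} = {(η,x15), (η,x17)}
  {ε, ζ, η} × {x15} = {(ε,x15), (ζ,x15), (η,x15)}
  {η} × {x15, x16, x17} = {(η,x15), (η,x16), (η,x17)}
  {ε, η} × {x15, x16} = {(ε,x15), (ε,x16), (η,x15), (η,x16)}
  {ε, η} × {x15, x17} = {(ε,x15), (ε,x17), (η,x15), (η,x17)}
  {ζ, η} × {x15, x16} = {(ζ,x15), (ζ,x16), (η,x15), (η,x16)}
  {ζ, η} × {x15, x17} = {(ζ,x15), (ζ,x17), (η,x15), (η,x17)}
  {ε, η} × {x15, x16, x17} = {(ε,x15), (ε,x16), (ε,x17), (η,x15), (η,x16), (η,x17)}
  {ε, ζ, η} × {x15, x16} = {(ε,x15), (ε,x16), (ζ,x15), (ζ,x16), (η,x15), (η,x16)}
  {ε, ζ, η} × {x15, x17} = {(ε,x15), (ε,x17), (ζ,x15), (ζ,x17), (η,x15), (η,x17)}
  {ζ, η} × {x15, x16, x17} = {(ζ,x15), (ζ,x16), (ζ,x17), (η,x15), (η,x16), (η,x17)}
  {ε, ζ, η} × {x15, x16, x17} = {(ε,x15), (ε,x16), (ε,x17), (ζ,x15), (ζ,x16), (ζ,x17), (η,x15), (η,x16), (η,x17)}
These 17 distinct sets form the basis B.
Close under arbitrary unions to get τ_{X×Y}; counting gives |τ_{X×Y}| = 48.


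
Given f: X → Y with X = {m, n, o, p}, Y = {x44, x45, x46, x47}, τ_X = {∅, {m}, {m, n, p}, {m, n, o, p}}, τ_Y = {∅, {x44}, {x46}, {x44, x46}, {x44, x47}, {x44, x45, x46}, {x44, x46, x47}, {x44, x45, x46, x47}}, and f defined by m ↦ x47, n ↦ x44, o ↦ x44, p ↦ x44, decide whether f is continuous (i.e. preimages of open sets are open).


f is NOT continuous.

Compute f^{-1}(U) for each U ∈ τ_Y:
  U = ∅: f^{-1}(U) = ∅ ∈ τ_X ✓.
  U = {x44}: f^{-1}(U) = {n, o, p} ∉ τ_X ✗.
  U = {x46}: f^{-1}(U) = ∅ ∈ τ_X ✓.
  U = {x44, x46}: f^{-1}(U) = {n, o, p} ∉ τ_X ✗.
  U = {x44, x47}: f^{-1}(U) = {m, n, o, p} ∈ τ_X ✓.
  U = {x44, x45, x46}: f^{-1}(U) = {n, o, p} ∉ τ_X ✗.
  U = {x44, x46, x47}: f^{-1}(U) = {m, n, o, p} ∈ τ_X ✓.
  U = {x44, x45, x46, x47}: f^{-1}(U) = {m, n, o, p} ∈ τ_X ✓.
Found U = {x44} with f^{-1}(U) = {n, o, p} not in τ_X. Therefore f is NOT continuous.


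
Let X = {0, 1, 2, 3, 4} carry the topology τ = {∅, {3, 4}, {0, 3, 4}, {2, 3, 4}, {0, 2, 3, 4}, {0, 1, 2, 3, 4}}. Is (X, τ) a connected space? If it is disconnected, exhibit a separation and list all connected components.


(X, τ) is connected.

Find clopen sets (U ∈ τ with X ∖ U ∈ τ):
  U = ∅, X ∖ U = {0, 1, 2, 3, 4} — both open, so U is clopen.
  U = {0, 1, 2, 3, 4}, X ∖ U = ∅ — both open, so U is clopen.
Only trivial clopens (∅ and X) exist, so (X, τ) is connected.
Compute connected components by grouping points that agree on all clopens:
  component: {0, 1, 2, 3, 4}


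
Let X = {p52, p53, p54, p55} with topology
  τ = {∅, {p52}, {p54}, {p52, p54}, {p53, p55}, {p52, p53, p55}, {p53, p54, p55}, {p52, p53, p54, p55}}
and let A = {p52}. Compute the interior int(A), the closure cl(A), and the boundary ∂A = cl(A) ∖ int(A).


int(A) = {p52}, cl(A) = {p52}, ∂A = ∅.

Closed sets in (X, τ) are complements of opens:
  closed(X, τ) = {∅, {p52}, {p54}, {p52, p54}, {p53, p55}, {p52, p53, p55}, {p53, p54, p55}, {p52, p53, p54, p55}}.
int(A) = ⋃ {U ∈ τ : U ⊆ A}. Opens contained in A: ∅, {p52}.
Taking the union of these: int(A) = {p52}.
cl(A) = ⋂ {C closed : A ⊆ C}. Closed sets containing A: {p52}, {p52, p54}, {p52, p53, p55}, {p52, p53, p54, p55}.
Intersecting these: cl(A) = {p52}.
∂A = cl(A) ∖ int(A) = {p52} ∖ {p52} = ∅.


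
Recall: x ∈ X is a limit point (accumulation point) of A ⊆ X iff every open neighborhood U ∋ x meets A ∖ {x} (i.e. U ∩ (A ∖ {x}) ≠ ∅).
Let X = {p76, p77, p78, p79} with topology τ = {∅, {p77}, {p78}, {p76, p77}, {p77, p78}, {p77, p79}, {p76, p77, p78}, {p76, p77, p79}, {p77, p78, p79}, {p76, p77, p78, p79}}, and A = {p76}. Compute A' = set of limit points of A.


A' = ∅

For each x ∈ X, list the open sets U ∈ τ with x ∈ U, then check whether U ∩ (A ∖ {x}) ≠ ∅ for every such U.
  x = p76: open {p76, p77} ∋ x has {p76, p77} ∩ (A ∖ {p76}) = ∅, so x is NOT a limit point.
  x = p77: open {p77} ∋ x has {p77} ∩ (A ∖ {p77}) = ∅, so x is NOT a limit point.
  x = p78: open {p78} ∋ x has {p78} ∩ (A ∖ {p78}) = ∅, so x is NOT a limit point.
  x = p79: open {p77, p79} ∋ x has {p77, p79} ∩ (A ∖ {p79}) = ∅, so x is NOT a limit point.
Collecting: A' = ∅.


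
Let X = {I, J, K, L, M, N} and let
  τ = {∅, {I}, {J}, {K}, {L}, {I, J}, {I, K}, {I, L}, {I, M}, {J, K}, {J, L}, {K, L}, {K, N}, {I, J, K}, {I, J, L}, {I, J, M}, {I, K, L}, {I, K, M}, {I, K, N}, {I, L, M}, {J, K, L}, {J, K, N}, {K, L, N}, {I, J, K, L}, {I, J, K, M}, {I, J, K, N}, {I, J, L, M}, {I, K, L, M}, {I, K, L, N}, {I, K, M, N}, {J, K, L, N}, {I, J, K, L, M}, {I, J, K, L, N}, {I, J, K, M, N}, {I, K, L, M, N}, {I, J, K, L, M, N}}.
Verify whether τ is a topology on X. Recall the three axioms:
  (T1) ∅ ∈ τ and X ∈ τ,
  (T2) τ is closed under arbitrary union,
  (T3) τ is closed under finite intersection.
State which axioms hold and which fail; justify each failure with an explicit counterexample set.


τ IS a topology on X.

Axiom (T1): ∅ ∈ τ? Yes; X ∈ τ? Yes.
Axiom (T2/T3): check pairwise unions and intersections of members of τ.
All pairwise intersections and unions checked — each lies in τ. Therefore τ satisfies (T1), (T2), (T3): it IS a topology on X.
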